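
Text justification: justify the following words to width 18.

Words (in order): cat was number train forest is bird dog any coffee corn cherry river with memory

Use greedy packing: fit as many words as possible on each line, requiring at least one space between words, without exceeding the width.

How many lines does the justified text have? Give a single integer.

Answer: 5

Derivation:
Line 1: ['cat', 'was', 'number'] (min_width=14, slack=4)
Line 2: ['train', 'forest', 'is'] (min_width=15, slack=3)
Line 3: ['bird', 'dog', 'any'] (min_width=12, slack=6)
Line 4: ['coffee', 'corn', 'cherry'] (min_width=18, slack=0)
Line 5: ['river', 'with', 'memory'] (min_width=17, slack=1)
Total lines: 5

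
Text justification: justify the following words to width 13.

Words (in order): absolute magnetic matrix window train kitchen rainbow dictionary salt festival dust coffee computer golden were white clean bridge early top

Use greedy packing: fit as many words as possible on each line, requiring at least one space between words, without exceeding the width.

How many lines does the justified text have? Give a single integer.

Answer: 13

Derivation:
Line 1: ['absolute'] (min_width=8, slack=5)
Line 2: ['magnetic'] (min_width=8, slack=5)
Line 3: ['matrix', 'window'] (min_width=13, slack=0)
Line 4: ['train', 'kitchen'] (min_width=13, slack=0)
Line 5: ['rainbow'] (min_width=7, slack=6)
Line 6: ['dictionary'] (min_width=10, slack=3)
Line 7: ['salt', 'festival'] (min_width=13, slack=0)
Line 8: ['dust', 'coffee'] (min_width=11, slack=2)
Line 9: ['computer'] (min_width=8, slack=5)
Line 10: ['golden', 'were'] (min_width=11, slack=2)
Line 11: ['white', 'clean'] (min_width=11, slack=2)
Line 12: ['bridge', 'early'] (min_width=12, slack=1)
Line 13: ['top'] (min_width=3, slack=10)
Total lines: 13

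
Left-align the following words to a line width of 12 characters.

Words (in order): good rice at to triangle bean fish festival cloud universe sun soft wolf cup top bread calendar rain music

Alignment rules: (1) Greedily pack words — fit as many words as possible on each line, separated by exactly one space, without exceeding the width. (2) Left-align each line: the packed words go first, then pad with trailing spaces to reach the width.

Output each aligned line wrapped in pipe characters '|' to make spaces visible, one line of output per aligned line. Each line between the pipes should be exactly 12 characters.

Answer: |good rice at|
|to triangle |
|bean fish   |
|festival    |
|cloud       |
|universe sun|
|soft wolf   |
|cup top     |
|bread       |
|calendar    |
|rain music  |

Derivation:
Line 1: ['good', 'rice', 'at'] (min_width=12, slack=0)
Line 2: ['to', 'triangle'] (min_width=11, slack=1)
Line 3: ['bean', 'fish'] (min_width=9, slack=3)
Line 4: ['festival'] (min_width=8, slack=4)
Line 5: ['cloud'] (min_width=5, slack=7)
Line 6: ['universe', 'sun'] (min_width=12, slack=0)
Line 7: ['soft', 'wolf'] (min_width=9, slack=3)
Line 8: ['cup', 'top'] (min_width=7, slack=5)
Line 9: ['bread'] (min_width=5, slack=7)
Line 10: ['calendar'] (min_width=8, slack=4)
Line 11: ['rain', 'music'] (min_width=10, slack=2)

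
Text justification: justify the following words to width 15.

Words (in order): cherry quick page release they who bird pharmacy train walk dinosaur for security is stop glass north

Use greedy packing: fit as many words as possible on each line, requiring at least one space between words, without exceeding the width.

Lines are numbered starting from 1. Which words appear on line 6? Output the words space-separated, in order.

Line 1: ['cherry', 'quick'] (min_width=12, slack=3)
Line 2: ['page', 'release'] (min_width=12, slack=3)
Line 3: ['they', 'who', 'bird'] (min_width=13, slack=2)
Line 4: ['pharmacy', 'train'] (min_width=14, slack=1)
Line 5: ['walk', 'dinosaur'] (min_width=13, slack=2)
Line 6: ['for', 'security', 'is'] (min_width=15, slack=0)
Line 7: ['stop', 'glass'] (min_width=10, slack=5)
Line 8: ['north'] (min_width=5, slack=10)

Answer: for security is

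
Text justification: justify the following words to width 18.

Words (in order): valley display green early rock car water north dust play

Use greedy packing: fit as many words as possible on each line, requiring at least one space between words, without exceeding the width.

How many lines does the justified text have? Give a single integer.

Line 1: ['valley', 'display'] (min_width=14, slack=4)
Line 2: ['green', 'early', 'rock'] (min_width=16, slack=2)
Line 3: ['car', 'water', 'north'] (min_width=15, slack=3)
Line 4: ['dust', 'play'] (min_width=9, slack=9)
Total lines: 4

Answer: 4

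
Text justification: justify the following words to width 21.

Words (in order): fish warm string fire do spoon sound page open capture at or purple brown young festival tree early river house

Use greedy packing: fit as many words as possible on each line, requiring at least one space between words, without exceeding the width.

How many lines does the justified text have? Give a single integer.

Line 1: ['fish', 'warm', 'string', 'fire'] (min_width=21, slack=0)
Line 2: ['do', 'spoon', 'sound', 'page'] (min_width=19, slack=2)
Line 3: ['open', 'capture', 'at', 'or'] (min_width=18, slack=3)
Line 4: ['purple', 'brown', 'young'] (min_width=18, slack=3)
Line 5: ['festival', 'tree', 'early'] (min_width=19, slack=2)
Line 6: ['river', 'house'] (min_width=11, slack=10)
Total lines: 6

Answer: 6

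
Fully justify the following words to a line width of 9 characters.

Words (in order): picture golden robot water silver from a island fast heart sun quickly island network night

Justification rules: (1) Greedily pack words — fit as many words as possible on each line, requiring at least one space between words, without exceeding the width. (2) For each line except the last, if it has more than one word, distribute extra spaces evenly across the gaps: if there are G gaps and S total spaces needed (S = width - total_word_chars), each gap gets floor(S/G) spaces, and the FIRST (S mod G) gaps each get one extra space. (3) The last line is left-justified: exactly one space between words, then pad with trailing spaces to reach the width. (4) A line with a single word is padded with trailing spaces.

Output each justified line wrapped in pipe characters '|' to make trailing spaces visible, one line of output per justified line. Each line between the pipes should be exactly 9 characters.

Answer: |picture  |
|golden   |
|robot    |
|water    |
|silver   |
|from    a|
|island   |
|fast     |
|heart sun|
|quickly  |
|island   |
|network  |
|night    |

Derivation:
Line 1: ['picture'] (min_width=7, slack=2)
Line 2: ['golden'] (min_width=6, slack=3)
Line 3: ['robot'] (min_width=5, slack=4)
Line 4: ['water'] (min_width=5, slack=4)
Line 5: ['silver'] (min_width=6, slack=3)
Line 6: ['from', 'a'] (min_width=6, slack=3)
Line 7: ['island'] (min_width=6, slack=3)
Line 8: ['fast'] (min_width=4, slack=5)
Line 9: ['heart', 'sun'] (min_width=9, slack=0)
Line 10: ['quickly'] (min_width=7, slack=2)
Line 11: ['island'] (min_width=6, slack=3)
Line 12: ['network'] (min_width=7, slack=2)
Line 13: ['night'] (min_width=5, slack=4)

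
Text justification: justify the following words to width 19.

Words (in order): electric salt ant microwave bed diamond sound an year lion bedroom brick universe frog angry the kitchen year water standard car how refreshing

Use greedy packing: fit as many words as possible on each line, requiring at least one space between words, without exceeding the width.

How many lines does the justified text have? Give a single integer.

Answer: 8

Derivation:
Line 1: ['electric', 'salt', 'ant'] (min_width=17, slack=2)
Line 2: ['microwave', 'bed'] (min_width=13, slack=6)
Line 3: ['diamond', 'sound', 'an'] (min_width=16, slack=3)
Line 4: ['year', 'lion', 'bedroom'] (min_width=17, slack=2)
Line 5: ['brick', 'universe', 'frog'] (min_width=19, slack=0)
Line 6: ['angry', 'the', 'kitchen'] (min_width=17, slack=2)
Line 7: ['year', 'water', 'standard'] (min_width=19, slack=0)
Line 8: ['car', 'how', 'refreshing'] (min_width=18, slack=1)
Total lines: 8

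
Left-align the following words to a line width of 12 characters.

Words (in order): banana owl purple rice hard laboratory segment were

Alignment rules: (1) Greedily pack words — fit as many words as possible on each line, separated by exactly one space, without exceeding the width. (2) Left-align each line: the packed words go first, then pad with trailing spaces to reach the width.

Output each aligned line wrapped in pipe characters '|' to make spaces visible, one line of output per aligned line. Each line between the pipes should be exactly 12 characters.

Answer: |banana owl  |
|purple rice |
|hard        |
|laboratory  |
|segment were|

Derivation:
Line 1: ['banana', 'owl'] (min_width=10, slack=2)
Line 2: ['purple', 'rice'] (min_width=11, slack=1)
Line 3: ['hard'] (min_width=4, slack=8)
Line 4: ['laboratory'] (min_width=10, slack=2)
Line 5: ['segment', 'were'] (min_width=12, slack=0)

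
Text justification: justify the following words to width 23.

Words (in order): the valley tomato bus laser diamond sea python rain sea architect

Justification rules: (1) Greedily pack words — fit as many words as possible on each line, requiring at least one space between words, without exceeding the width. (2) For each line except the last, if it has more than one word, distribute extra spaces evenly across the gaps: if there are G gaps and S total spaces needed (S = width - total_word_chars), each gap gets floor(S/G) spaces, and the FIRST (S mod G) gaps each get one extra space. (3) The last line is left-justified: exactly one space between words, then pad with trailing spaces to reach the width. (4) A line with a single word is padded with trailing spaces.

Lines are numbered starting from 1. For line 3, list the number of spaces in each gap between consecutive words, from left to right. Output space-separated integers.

Line 1: ['the', 'valley', 'tomato', 'bus'] (min_width=21, slack=2)
Line 2: ['laser', 'diamond', 'sea'] (min_width=17, slack=6)
Line 3: ['python', 'rain', 'sea'] (min_width=15, slack=8)
Line 4: ['architect'] (min_width=9, slack=14)

Answer: 5 5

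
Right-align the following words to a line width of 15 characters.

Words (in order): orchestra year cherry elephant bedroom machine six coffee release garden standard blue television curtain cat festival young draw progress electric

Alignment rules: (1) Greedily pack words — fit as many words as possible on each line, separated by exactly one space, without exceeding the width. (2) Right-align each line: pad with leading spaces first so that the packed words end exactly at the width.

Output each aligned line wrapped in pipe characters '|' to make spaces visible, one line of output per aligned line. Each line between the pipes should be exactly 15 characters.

Answer: | orchestra year|
|cherry elephant|
|bedroom machine|
|     six coffee|
| release garden|
|  standard blue|
|     television|
|    curtain cat|
| festival young|
|  draw progress|
|       electric|

Derivation:
Line 1: ['orchestra', 'year'] (min_width=14, slack=1)
Line 2: ['cherry', 'elephant'] (min_width=15, slack=0)
Line 3: ['bedroom', 'machine'] (min_width=15, slack=0)
Line 4: ['six', 'coffee'] (min_width=10, slack=5)
Line 5: ['release', 'garden'] (min_width=14, slack=1)
Line 6: ['standard', 'blue'] (min_width=13, slack=2)
Line 7: ['television'] (min_width=10, slack=5)
Line 8: ['curtain', 'cat'] (min_width=11, slack=4)
Line 9: ['festival', 'young'] (min_width=14, slack=1)
Line 10: ['draw', 'progress'] (min_width=13, slack=2)
Line 11: ['electric'] (min_width=8, slack=7)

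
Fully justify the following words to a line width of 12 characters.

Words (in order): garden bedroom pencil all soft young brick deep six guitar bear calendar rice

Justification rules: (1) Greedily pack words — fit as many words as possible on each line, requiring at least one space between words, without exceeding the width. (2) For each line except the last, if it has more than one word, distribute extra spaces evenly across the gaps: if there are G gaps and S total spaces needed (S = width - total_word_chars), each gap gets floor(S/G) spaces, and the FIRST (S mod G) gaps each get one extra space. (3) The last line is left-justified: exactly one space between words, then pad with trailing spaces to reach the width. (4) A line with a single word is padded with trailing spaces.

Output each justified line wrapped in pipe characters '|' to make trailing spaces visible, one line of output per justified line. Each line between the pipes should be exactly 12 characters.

Line 1: ['garden'] (min_width=6, slack=6)
Line 2: ['bedroom'] (min_width=7, slack=5)
Line 3: ['pencil', 'all'] (min_width=10, slack=2)
Line 4: ['soft', 'young'] (min_width=10, slack=2)
Line 5: ['brick', 'deep'] (min_width=10, slack=2)
Line 6: ['six', 'guitar'] (min_width=10, slack=2)
Line 7: ['bear'] (min_width=4, slack=8)
Line 8: ['calendar'] (min_width=8, slack=4)
Line 9: ['rice'] (min_width=4, slack=8)

Answer: |garden      |
|bedroom     |
|pencil   all|
|soft   young|
|brick   deep|
|six   guitar|
|bear        |
|calendar    |
|rice        |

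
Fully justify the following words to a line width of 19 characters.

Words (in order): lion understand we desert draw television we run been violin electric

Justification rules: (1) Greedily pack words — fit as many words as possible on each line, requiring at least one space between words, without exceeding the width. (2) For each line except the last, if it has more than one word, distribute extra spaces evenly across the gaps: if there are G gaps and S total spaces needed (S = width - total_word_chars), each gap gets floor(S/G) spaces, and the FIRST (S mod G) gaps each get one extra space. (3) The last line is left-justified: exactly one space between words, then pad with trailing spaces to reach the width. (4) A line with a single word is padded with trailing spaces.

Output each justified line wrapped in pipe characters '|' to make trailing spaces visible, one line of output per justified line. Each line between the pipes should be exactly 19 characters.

Line 1: ['lion', 'understand', 'we'] (min_width=18, slack=1)
Line 2: ['desert', 'draw'] (min_width=11, slack=8)
Line 3: ['television', 'we', 'run'] (min_width=17, slack=2)
Line 4: ['been', 'violin'] (min_width=11, slack=8)
Line 5: ['electric'] (min_width=8, slack=11)

Answer: |lion  understand we|
|desert         draw|
|television  we  run|
|been         violin|
|electric           |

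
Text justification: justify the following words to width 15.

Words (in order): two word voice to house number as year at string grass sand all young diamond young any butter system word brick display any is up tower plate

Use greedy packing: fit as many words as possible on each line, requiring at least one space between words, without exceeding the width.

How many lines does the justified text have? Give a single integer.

Answer: 11

Derivation:
Line 1: ['two', 'word', 'voice'] (min_width=14, slack=1)
Line 2: ['to', 'house', 'number'] (min_width=15, slack=0)
Line 3: ['as', 'year', 'at'] (min_width=10, slack=5)
Line 4: ['string', 'grass'] (min_width=12, slack=3)
Line 5: ['sand', 'all', 'young'] (min_width=14, slack=1)
Line 6: ['diamond', 'young'] (min_width=13, slack=2)
Line 7: ['any', 'butter'] (min_width=10, slack=5)
Line 8: ['system', 'word'] (min_width=11, slack=4)
Line 9: ['brick', 'display'] (min_width=13, slack=2)
Line 10: ['any', 'is', 'up', 'tower'] (min_width=15, slack=0)
Line 11: ['plate'] (min_width=5, slack=10)
Total lines: 11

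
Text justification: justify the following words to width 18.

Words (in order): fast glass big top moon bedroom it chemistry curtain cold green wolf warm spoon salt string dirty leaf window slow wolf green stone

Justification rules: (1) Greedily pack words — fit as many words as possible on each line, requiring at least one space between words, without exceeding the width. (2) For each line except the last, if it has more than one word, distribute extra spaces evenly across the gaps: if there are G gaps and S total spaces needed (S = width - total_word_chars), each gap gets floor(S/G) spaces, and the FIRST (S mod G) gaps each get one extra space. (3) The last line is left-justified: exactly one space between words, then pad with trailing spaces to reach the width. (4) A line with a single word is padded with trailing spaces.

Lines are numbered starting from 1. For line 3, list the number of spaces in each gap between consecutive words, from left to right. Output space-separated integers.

Line 1: ['fast', 'glass', 'big', 'top'] (min_width=18, slack=0)
Line 2: ['moon', 'bedroom', 'it'] (min_width=15, slack=3)
Line 3: ['chemistry', 'curtain'] (min_width=17, slack=1)
Line 4: ['cold', 'green', 'wolf'] (min_width=15, slack=3)
Line 5: ['warm', 'spoon', 'salt'] (min_width=15, slack=3)
Line 6: ['string', 'dirty', 'leaf'] (min_width=17, slack=1)
Line 7: ['window', 'slow', 'wolf'] (min_width=16, slack=2)
Line 8: ['green', 'stone'] (min_width=11, slack=7)

Answer: 2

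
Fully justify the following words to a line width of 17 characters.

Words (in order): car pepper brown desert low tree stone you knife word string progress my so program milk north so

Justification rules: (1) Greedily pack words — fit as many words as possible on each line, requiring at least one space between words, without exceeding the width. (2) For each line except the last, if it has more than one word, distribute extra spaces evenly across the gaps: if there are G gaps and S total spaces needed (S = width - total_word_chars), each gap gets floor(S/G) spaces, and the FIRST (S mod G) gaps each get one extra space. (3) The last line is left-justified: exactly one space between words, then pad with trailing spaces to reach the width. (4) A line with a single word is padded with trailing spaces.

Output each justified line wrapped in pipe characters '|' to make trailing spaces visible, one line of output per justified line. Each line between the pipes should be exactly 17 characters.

Answer: |car  pepper brown|
|desert  low  tree|
|stone  you  knife|
|word       string|
|progress   my  so|
|program      milk|
|north so         |

Derivation:
Line 1: ['car', 'pepper', 'brown'] (min_width=16, slack=1)
Line 2: ['desert', 'low', 'tree'] (min_width=15, slack=2)
Line 3: ['stone', 'you', 'knife'] (min_width=15, slack=2)
Line 4: ['word', 'string'] (min_width=11, slack=6)
Line 5: ['progress', 'my', 'so'] (min_width=14, slack=3)
Line 6: ['program', 'milk'] (min_width=12, slack=5)
Line 7: ['north', 'so'] (min_width=8, slack=9)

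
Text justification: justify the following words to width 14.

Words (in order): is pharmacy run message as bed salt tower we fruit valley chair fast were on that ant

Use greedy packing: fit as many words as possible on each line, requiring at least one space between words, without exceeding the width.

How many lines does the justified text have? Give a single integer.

Answer: 7

Derivation:
Line 1: ['is', 'pharmacy'] (min_width=11, slack=3)
Line 2: ['run', 'message', 'as'] (min_width=14, slack=0)
Line 3: ['bed', 'salt', 'tower'] (min_width=14, slack=0)
Line 4: ['we', 'fruit'] (min_width=8, slack=6)
Line 5: ['valley', 'chair'] (min_width=12, slack=2)
Line 6: ['fast', 'were', 'on'] (min_width=12, slack=2)
Line 7: ['that', 'ant'] (min_width=8, slack=6)
Total lines: 7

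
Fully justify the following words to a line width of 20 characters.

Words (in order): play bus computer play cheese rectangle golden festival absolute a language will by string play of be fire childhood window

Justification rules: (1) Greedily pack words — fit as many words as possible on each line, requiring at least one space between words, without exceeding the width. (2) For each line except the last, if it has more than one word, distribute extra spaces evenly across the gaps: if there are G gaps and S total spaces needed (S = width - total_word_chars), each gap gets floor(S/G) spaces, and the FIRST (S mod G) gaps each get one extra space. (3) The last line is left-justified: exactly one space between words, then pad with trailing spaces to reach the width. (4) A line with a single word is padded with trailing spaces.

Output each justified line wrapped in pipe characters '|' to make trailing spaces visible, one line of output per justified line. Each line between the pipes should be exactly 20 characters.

Answer: |play   bus  computer|
|play          cheese|
|rectangle     golden|
|festival  absolute a|
|language   will   by|
|string  play  of  be|
|fire       childhood|
|window              |

Derivation:
Line 1: ['play', 'bus', 'computer'] (min_width=17, slack=3)
Line 2: ['play', 'cheese'] (min_width=11, slack=9)
Line 3: ['rectangle', 'golden'] (min_width=16, slack=4)
Line 4: ['festival', 'absolute', 'a'] (min_width=19, slack=1)
Line 5: ['language', 'will', 'by'] (min_width=16, slack=4)
Line 6: ['string', 'play', 'of', 'be'] (min_width=17, slack=3)
Line 7: ['fire', 'childhood'] (min_width=14, slack=6)
Line 8: ['window'] (min_width=6, slack=14)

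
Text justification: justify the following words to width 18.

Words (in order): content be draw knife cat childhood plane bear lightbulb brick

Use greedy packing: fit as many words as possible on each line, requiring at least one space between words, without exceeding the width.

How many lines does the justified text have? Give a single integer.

Answer: 5

Derivation:
Line 1: ['content', 'be', 'draw'] (min_width=15, slack=3)
Line 2: ['knife', 'cat'] (min_width=9, slack=9)
Line 3: ['childhood', 'plane'] (min_width=15, slack=3)
Line 4: ['bear', 'lightbulb'] (min_width=14, slack=4)
Line 5: ['brick'] (min_width=5, slack=13)
Total lines: 5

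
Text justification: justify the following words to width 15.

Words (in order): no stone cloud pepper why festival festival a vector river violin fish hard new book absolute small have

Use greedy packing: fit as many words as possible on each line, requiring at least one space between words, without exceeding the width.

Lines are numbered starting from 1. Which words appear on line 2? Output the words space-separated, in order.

Answer: pepper why

Derivation:
Line 1: ['no', 'stone', 'cloud'] (min_width=14, slack=1)
Line 2: ['pepper', 'why'] (min_width=10, slack=5)
Line 3: ['festival'] (min_width=8, slack=7)
Line 4: ['festival', 'a'] (min_width=10, slack=5)
Line 5: ['vector', 'river'] (min_width=12, slack=3)
Line 6: ['violin', 'fish'] (min_width=11, slack=4)
Line 7: ['hard', 'new', 'book'] (min_width=13, slack=2)
Line 8: ['absolute', 'small'] (min_width=14, slack=1)
Line 9: ['have'] (min_width=4, slack=11)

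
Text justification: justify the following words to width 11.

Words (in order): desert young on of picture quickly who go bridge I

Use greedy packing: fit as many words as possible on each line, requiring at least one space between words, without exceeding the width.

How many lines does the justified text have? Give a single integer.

Answer: 5

Derivation:
Line 1: ['desert'] (min_width=6, slack=5)
Line 2: ['young', 'on', 'of'] (min_width=11, slack=0)
Line 3: ['picture'] (min_width=7, slack=4)
Line 4: ['quickly', 'who'] (min_width=11, slack=0)
Line 5: ['go', 'bridge', 'I'] (min_width=11, slack=0)
Total lines: 5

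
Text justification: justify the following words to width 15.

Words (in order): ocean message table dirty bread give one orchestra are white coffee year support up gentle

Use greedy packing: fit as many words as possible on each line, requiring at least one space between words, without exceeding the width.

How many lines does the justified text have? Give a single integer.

Line 1: ['ocean', 'message'] (min_width=13, slack=2)
Line 2: ['table', 'dirty'] (min_width=11, slack=4)
Line 3: ['bread', 'give', 'one'] (min_width=14, slack=1)
Line 4: ['orchestra', 'are'] (min_width=13, slack=2)
Line 5: ['white', 'coffee'] (min_width=12, slack=3)
Line 6: ['year', 'support', 'up'] (min_width=15, slack=0)
Line 7: ['gentle'] (min_width=6, slack=9)
Total lines: 7

Answer: 7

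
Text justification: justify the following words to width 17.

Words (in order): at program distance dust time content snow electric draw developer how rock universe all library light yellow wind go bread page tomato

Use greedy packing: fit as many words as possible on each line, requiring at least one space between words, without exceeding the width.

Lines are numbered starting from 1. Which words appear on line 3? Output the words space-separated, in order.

Answer: time content snow

Derivation:
Line 1: ['at', 'program'] (min_width=10, slack=7)
Line 2: ['distance', 'dust'] (min_width=13, slack=4)
Line 3: ['time', 'content', 'snow'] (min_width=17, slack=0)
Line 4: ['electric', 'draw'] (min_width=13, slack=4)
Line 5: ['developer', 'how'] (min_width=13, slack=4)
Line 6: ['rock', 'universe', 'all'] (min_width=17, slack=0)
Line 7: ['library', 'light'] (min_width=13, slack=4)
Line 8: ['yellow', 'wind', 'go'] (min_width=14, slack=3)
Line 9: ['bread', 'page', 'tomato'] (min_width=17, slack=0)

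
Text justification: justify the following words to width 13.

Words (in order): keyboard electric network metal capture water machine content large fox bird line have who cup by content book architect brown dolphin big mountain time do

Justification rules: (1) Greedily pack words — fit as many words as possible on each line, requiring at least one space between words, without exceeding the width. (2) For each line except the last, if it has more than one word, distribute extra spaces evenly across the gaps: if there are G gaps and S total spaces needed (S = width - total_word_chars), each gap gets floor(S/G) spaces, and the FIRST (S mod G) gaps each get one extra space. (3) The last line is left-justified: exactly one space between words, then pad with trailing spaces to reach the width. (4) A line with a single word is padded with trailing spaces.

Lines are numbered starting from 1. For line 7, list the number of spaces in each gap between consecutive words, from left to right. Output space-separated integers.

Answer: 1 1

Derivation:
Line 1: ['keyboard'] (min_width=8, slack=5)
Line 2: ['electric'] (min_width=8, slack=5)
Line 3: ['network', 'metal'] (min_width=13, slack=0)
Line 4: ['capture', 'water'] (min_width=13, slack=0)
Line 5: ['machine'] (min_width=7, slack=6)
Line 6: ['content', 'large'] (min_width=13, slack=0)
Line 7: ['fox', 'bird', 'line'] (min_width=13, slack=0)
Line 8: ['have', 'who', 'cup'] (min_width=12, slack=1)
Line 9: ['by', 'content'] (min_width=10, slack=3)
Line 10: ['book'] (min_width=4, slack=9)
Line 11: ['architect'] (min_width=9, slack=4)
Line 12: ['brown', 'dolphin'] (min_width=13, slack=0)
Line 13: ['big', 'mountain'] (min_width=12, slack=1)
Line 14: ['time', 'do'] (min_width=7, slack=6)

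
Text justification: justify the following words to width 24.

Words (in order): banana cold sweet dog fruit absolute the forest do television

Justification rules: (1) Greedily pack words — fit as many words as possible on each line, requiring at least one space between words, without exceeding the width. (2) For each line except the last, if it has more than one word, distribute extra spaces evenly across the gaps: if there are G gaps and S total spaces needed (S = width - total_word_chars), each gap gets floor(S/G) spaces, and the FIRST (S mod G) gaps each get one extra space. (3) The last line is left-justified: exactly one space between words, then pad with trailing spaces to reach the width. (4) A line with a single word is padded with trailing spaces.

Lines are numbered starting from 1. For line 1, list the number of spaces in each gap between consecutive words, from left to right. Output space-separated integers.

Answer: 2 2 2

Derivation:
Line 1: ['banana', 'cold', 'sweet', 'dog'] (min_width=21, slack=3)
Line 2: ['fruit', 'absolute', 'the'] (min_width=18, slack=6)
Line 3: ['forest', 'do', 'television'] (min_width=20, slack=4)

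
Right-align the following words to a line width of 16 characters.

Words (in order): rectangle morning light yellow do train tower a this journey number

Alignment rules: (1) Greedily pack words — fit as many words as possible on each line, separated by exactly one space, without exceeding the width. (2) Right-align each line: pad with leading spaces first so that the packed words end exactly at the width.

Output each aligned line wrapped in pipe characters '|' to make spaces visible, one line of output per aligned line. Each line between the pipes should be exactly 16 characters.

Answer: |       rectangle|
|   morning light|
| yellow do train|
|    tower a this|
|  journey number|

Derivation:
Line 1: ['rectangle'] (min_width=9, slack=7)
Line 2: ['morning', 'light'] (min_width=13, slack=3)
Line 3: ['yellow', 'do', 'train'] (min_width=15, slack=1)
Line 4: ['tower', 'a', 'this'] (min_width=12, slack=4)
Line 5: ['journey', 'number'] (min_width=14, slack=2)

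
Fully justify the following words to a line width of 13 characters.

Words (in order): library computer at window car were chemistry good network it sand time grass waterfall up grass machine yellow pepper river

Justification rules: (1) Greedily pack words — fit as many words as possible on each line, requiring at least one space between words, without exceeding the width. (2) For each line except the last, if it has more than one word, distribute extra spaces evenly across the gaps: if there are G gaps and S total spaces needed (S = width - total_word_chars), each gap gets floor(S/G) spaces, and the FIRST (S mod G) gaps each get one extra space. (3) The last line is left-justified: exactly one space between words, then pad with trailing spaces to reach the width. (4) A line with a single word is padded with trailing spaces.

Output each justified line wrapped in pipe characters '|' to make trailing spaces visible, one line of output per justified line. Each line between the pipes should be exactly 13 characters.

Answer: |library      |
|computer   at|
|window    car|
|were         |
|chemistry    |
|good  network|
|it  sand time|
|grass        |
|waterfall  up|
|grass machine|
|yellow pepper|
|river        |

Derivation:
Line 1: ['library'] (min_width=7, slack=6)
Line 2: ['computer', 'at'] (min_width=11, slack=2)
Line 3: ['window', 'car'] (min_width=10, slack=3)
Line 4: ['were'] (min_width=4, slack=9)
Line 5: ['chemistry'] (min_width=9, slack=4)
Line 6: ['good', 'network'] (min_width=12, slack=1)
Line 7: ['it', 'sand', 'time'] (min_width=12, slack=1)
Line 8: ['grass'] (min_width=5, slack=8)
Line 9: ['waterfall', 'up'] (min_width=12, slack=1)
Line 10: ['grass', 'machine'] (min_width=13, slack=0)
Line 11: ['yellow', 'pepper'] (min_width=13, slack=0)
Line 12: ['river'] (min_width=5, slack=8)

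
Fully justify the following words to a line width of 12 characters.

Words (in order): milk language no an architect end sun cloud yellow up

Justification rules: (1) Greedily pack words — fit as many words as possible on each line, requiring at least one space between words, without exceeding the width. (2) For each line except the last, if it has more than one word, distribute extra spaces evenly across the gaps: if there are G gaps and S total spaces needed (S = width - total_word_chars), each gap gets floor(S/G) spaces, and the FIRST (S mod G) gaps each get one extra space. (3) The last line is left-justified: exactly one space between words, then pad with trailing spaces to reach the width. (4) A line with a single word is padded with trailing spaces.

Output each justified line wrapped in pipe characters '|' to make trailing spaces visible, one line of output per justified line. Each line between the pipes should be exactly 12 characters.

Line 1: ['milk'] (min_width=4, slack=8)
Line 2: ['language', 'no'] (min_width=11, slack=1)
Line 3: ['an', 'architect'] (min_width=12, slack=0)
Line 4: ['end', 'sun'] (min_width=7, slack=5)
Line 5: ['cloud', 'yellow'] (min_width=12, slack=0)
Line 6: ['up'] (min_width=2, slack=10)

Answer: |milk        |
|language  no|
|an architect|
|end      sun|
|cloud yellow|
|up          |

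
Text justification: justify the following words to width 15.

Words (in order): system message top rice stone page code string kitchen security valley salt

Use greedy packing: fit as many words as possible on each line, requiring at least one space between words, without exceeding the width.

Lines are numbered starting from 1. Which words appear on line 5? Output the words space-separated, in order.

Answer: security valley

Derivation:
Line 1: ['system', 'message'] (min_width=14, slack=1)
Line 2: ['top', 'rice', 'stone'] (min_width=14, slack=1)
Line 3: ['page', 'code'] (min_width=9, slack=6)
Line 4: ['string', 'kitchen'] (min_width=14, slack=1)
Line 5: ['security', 'valley'] (min_width=15, slack=0)
Line 6: ['salt'] (min_width=4, slack=11)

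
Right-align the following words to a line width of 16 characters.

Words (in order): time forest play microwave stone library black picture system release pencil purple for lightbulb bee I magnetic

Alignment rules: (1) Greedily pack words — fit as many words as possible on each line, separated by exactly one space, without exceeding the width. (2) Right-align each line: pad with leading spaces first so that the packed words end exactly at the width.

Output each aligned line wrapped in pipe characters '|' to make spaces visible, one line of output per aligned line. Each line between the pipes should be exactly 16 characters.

Answer: |time forest play|
| microwave stone|
|   library black|
|  picture system|
|  release pencil|
|      purple for|
| lightbulb bee I|
|        magnetic|

Derivation:
Line 1: ['time', 'forest', 'play'] (min_width=16, slack=0)
Line 2: ['microwave', 'stone'] (min_width=15, slack=1)
Line 3: ['library', 'black'] (min_width=13, slack=3)
Line 4: ['picture', 'system'] (min_width=14, slack=2)
Line 5: ['release', 'pencil'] (min_width=14, slack=2)
Line 6: ['purple', 'for'] (min_width=10, slack=6)
Line 7: ['lightbulb', 'bee', 'I'] (min_width=15, slack=1)
Line 8: ['magnetic'] (min_width=8, slack=8)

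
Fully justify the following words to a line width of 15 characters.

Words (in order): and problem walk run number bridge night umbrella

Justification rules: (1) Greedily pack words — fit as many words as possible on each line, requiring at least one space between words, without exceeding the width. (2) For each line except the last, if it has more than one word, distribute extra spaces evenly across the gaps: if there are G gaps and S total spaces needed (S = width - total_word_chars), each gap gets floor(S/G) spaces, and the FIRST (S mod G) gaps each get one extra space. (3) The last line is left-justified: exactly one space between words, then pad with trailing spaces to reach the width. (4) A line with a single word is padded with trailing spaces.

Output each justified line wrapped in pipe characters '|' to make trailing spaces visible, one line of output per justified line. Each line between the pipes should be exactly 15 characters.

Line 1: ['and', 'problem'] (min_width=11, slack=4)
Line 2: ['walk', 'run', 'number'] (min_width=15, slack=0)
Line 3: ['bridge', 'night'] (min_width=12, slack=3)
Line 4: ['umbrella'] (min_width=8, slack=7)

Answer: |and     problem|
|walk run number|
|bridge    night|
|umbrella       |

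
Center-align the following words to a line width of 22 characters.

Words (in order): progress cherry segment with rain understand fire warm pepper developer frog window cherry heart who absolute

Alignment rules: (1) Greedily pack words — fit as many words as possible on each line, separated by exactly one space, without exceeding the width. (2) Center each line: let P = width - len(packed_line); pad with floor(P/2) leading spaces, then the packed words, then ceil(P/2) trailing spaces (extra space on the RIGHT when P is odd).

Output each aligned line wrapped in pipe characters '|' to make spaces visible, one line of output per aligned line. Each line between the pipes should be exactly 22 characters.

Line 1: ['progress', 'cherry'] (min_width=15, slack=7)
Line 2: ['segment', 'with', 'rain'] (min_width=17, slack=5)
Line 3: ['understand', 'fire', 'warm'] (min_width=20, slack=2)
Line 4: ['pepper', 'developer', 'frog'] (min_width=21, slack=1)
Line 5: ['window', 'cherry', 'heart'] (min_width=19, slack=3)
Line 6: ['who', 'absolute'] (min_width=12, slack=10)

Answer: |   progress cherry    |
|  segment with rain   |
| understand fire warm |
|pepper developer frog |
| window cherry heart  |
|     who absolute     |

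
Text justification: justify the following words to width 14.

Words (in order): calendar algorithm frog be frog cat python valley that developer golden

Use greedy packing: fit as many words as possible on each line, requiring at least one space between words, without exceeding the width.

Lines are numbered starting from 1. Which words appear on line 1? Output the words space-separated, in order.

Line 1: ['calendar'] (min_width=8, slack=6)
Line 2: ['algorithm', 'frog'] (min_width=14, slack=0)
Line 3: ['be', 'frog', 'cat'] (min_width=11, slack=3)
Line 4: ['python', 'valley'] (min_width=13, slack=1)
Line 5: ['that', 'developer'] (min_width=14, slack=0)
Line 6: ['golden'] (min_width=6, slack=8)

Answer: calendar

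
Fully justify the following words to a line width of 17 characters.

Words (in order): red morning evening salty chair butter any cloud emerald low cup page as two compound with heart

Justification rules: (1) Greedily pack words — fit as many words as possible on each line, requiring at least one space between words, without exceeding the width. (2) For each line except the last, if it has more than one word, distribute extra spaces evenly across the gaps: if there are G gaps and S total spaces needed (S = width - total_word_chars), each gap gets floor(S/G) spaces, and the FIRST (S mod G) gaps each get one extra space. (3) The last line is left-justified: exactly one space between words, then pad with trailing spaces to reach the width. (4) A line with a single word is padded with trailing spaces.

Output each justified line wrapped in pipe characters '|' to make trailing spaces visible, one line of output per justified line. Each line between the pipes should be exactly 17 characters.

Line 1: ['red', 'morning'] (min_width=11, slack=6)
Line 2: ['evening', 'salty'] (min_width=13, slack=4)
Line 3: ['chair', 'butter', 'any'] (min_width=16, slack=1)
Line 4: ['cloud', 'emerald', 'low'] (min_width=17, slack=0)
Line 5: ['cup', 'page', 'as', 'two'] (min_width=15, slack=2)
Line 6: ['compound', 'with'] (min_width=13, slack=4)
Line 7: ['heart'] (min_width=5, slack=12)

Answer: |red       morning|
|evening     salty|
|chair  butter any|
|cloud emerald low|
|cup  page  as two|
|compound     with|
|heart            |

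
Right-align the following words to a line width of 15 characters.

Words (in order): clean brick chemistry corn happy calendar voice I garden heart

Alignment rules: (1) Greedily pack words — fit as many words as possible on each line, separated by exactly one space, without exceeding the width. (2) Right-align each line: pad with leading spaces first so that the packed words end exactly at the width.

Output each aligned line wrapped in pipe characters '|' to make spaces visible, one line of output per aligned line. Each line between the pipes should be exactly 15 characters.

Answer: |    clean brick|
| chemistry corn|
| happy calendar|
| voice I garden|
|          heart|

Derivation:
Line 1: ['clean', 'brick'] (min_width=11, slack=4)
Line 2: ['chemistry', 'corn'] (min_width=14, slack=1)
Line 3: ['happy', 'calendar'] (min_width=14, slack=1)
Line 4: ['voice', 'I', 'garden'] (min_width=14, slack=1)
Line 5: ['heart'] (min_width=5, slack=10)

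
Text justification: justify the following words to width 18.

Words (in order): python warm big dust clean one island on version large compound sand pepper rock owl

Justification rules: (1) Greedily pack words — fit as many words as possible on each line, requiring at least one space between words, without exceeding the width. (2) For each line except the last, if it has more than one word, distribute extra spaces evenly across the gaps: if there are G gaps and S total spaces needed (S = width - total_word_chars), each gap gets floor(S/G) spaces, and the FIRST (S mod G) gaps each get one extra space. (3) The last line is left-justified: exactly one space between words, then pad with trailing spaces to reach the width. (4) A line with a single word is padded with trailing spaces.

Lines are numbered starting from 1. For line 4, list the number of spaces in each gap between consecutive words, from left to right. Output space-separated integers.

Line 1: ['python', 'warm', 'big'] (min_width=15, slack=3)
Line 2: ['dust', 'clean', 'one'] (min_width=14, slack=4)
Line 3: ['island', 'on', 'version'] (min_width=17, slack=1)
Line 4: ['large', 'compound'] (min_width=14, slack=4)
Line 5: ['sand', 'pepper', 'rock'] (min_width=16, slack=2)
Line 6: ['owl'] (min_width=3, slack=15)

Answer: 5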